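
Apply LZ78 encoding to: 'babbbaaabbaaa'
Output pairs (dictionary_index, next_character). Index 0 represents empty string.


LZ78 encoding steps:
Dictionary: {0: ''}
Step 1: w='' (idx 0), next='b' -> output (0, 'b'), add 'b' as idx 1
Step 2: w='' (idx 0), next='a' -> output (0, 'a'), add 'a' as idx 2
Step 3: w='b' (idx 1), next='b' -> output (1, 'b'), add 'bb' as idx 3
Step 4: w='b' (idx 1), next='a' -> output (1, 'a'), add 'ba' as idx 4
Step 5: w='a' (idx 2), next='a' -> output (2, 'a'), add 'aa' as idx 5
Step 6: w='bb' (idx 3), next='a' -> output (3, 'a'), add 'bba' as idx 6
Step 7: w='aa' (idx 5), end of input -> output (5, '')


Encoded: [(0, 'b'), (0, 'a'), (1, 'b'), (1, 'a'), (2, 'a'), (3, 'a'), (5, '')]


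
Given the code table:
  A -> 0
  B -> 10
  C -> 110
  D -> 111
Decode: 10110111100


Decoding:
10 -> B
110 -> C
111 -> D
10 -> B
0 -> A


Result: BCDBA


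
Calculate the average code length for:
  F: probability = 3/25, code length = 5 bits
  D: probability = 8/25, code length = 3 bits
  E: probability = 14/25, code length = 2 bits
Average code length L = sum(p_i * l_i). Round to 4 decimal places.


Weighted contributions p_i * l_i:
  F: (3/25) * 5 = 15/25
  D: (8/25) * 3 = 24/25
  E: (14/25) * 2 = 28/25
Sum = (15 + 24 + 28)/25 = 67/25

L = 67/25 = 2.6800 bits/symbol


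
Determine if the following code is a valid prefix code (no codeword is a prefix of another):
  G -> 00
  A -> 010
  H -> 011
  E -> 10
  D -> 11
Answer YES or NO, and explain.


Checking each pair (does one codeword prefix another?):
  G='00' vs A='010': no prefix
  G='00' vs H='011': no prefix
  G='00' vs E='10': no prefix
  G='00' vs D='11': no prefix
  A='010' vs G='00': no prefix
  A='010' vs H='011': no prefix
  A='010' vs E='10': no prefix
  A='010' vs D='11': no prefix
  H='011' vs G='00': no prefix
  H='011' vs A='010': no prefix
  H='011' vs E='10': no prefix
  H='011' vs D='11': no prefix
  E='10' vs G='00': no prefix
  E='10' vs A='010': no prefix
  E='10' vs H='011': no prefix
  E='10' vs D='11': no prefix
  D='11' vs G='00': no prefix
  D='11' vs A='010': no prefix
  D='11' vs H='011': no prefix
  D='11' vs E='10': no prefix
No violation found over all pairs.

YES -- this is a valid prefix code. No codeword is a prefix of any other codeword.


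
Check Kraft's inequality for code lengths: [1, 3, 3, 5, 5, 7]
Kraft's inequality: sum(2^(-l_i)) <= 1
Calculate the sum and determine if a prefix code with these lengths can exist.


Sum = 2^(-1) + 2^(-3) + 2^(-3) + 2^(-5) + 2^(-5) + 2^(-7)
    = 0.5 + 0.125 + 0.125 + 0.03125 + 0.03125 + 0.0078125
    = 105/128 = 0.8203125
Since 0.8203125 <= 1, Kraft's inequality IS satisfied.
A prefix code with these lengths CAN exist.

Kraft sum = 0.8203125. Satisfied.


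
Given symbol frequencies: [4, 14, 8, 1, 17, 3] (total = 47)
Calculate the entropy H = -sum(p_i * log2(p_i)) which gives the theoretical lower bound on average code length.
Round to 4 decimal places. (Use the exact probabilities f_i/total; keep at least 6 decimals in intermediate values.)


Per-symbol terms -p_i * log2(p_i) with p_i = f_i/47:
  p = 4/47 = 0.085106: log2(p) = -3.554589, -p*log2(p) = 0.302518
  p = 14/47 = 0.297872: log2(p) = -1.747234, -p*log2(p) = 0.520453
  p = 8/47 = 0.170213: log2(p) = -2.554589, -p*log2(p) = 0.434824
  p = 1/47 = 0.021277: log2(p) = -5.554589, -p*log2(p) = 0.118183
  p = 17/47 = 0.361702: log2(p) = -1.467126, -p*log2(p) = 0.530663
  p = 3/47 = 0.063830: log2(p) = -3.969626, -p*log2(p) = 0.253380
H = 0.302518 + 0.520453 + 0.434824 + 0.118183 + 0.530663 + 0.253380 = 2.160021

H = 2.16 bits/symbol


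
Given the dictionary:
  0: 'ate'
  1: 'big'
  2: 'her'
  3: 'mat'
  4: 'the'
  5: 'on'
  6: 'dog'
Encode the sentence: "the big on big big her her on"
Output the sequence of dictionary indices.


Look up each word in the dictionary:
  'the' -> 4
  'big' -> 1
  'on' -> 5
  'big' -> 1
  'big' -> 1
  'her' -> 2
  'her' -> 2
  'on' -> 5

Encoded: [4, 1, 5, 1, 1, 2, 2, 5]


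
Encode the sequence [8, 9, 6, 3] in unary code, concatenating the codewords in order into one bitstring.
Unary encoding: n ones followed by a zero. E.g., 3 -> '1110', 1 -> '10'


Encode each number as n ones followed by a terminating 0:
  8 -> 111111110 (9 bits)
  9 -> 1111111110 (10 bits)
  6 -> 1111110 (7 bits)
  3 -> 1110 (4 bits)
Total length = 9 + 10 + 7 + 4 = 30 bits.

Unary([8, 9, 6, 3]) = 111111110111111111011111101110 (30 bits)


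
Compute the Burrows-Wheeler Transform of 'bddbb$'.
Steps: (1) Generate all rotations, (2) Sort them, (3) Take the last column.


Rotations (sorted):
  0: $bddbb -> last char: b
  1: b$bddb -> last char: b
  2: bb$bdd -> last char: d
  3: bddbb$ -> last char: $
  4: dbb$bd -> last char: d
  5: ddbb$b -> last char: b


BWT = bbd$db


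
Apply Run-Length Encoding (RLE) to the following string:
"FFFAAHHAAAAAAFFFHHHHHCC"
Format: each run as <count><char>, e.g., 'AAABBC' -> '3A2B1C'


Scanning runs left to right:
  i=0: run of 'F' x 3 -> '3F'
  i=3: run of 'A' x 2 -> '2A'
  i=5: run of 'H' x 2 -> '2H'
  i=7: run of 'A' x 6 -> '6A'
  i=13: run of 'F' x 3 -> '3F'
  i=16: run of 'H' x 5 -> '5H'
  i=21: run of 'C' x 2 -> '2C'

RLE = 3F2A2H6A3F5H2C


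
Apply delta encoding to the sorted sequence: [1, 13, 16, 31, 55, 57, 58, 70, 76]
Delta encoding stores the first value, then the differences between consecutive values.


First value: 1
Deltas:
  13 - 1 = 12
  16 - 13 = 3
  31 - 16 = 15
  55 - 31 = 24
  57 - 55 = 2
  58 - 57 = 1
  70 - 58 = 12
  76 - 70 = 6


Delta encoded: [1, 12, 3, 15, 24, 2, 1, 12, 6]


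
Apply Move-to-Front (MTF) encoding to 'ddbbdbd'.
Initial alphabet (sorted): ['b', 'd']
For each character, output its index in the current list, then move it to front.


MTF encoding:
'd': index 1 in ['b', 'd'] -> ['d', 'b']
'd': index 0 in ['d', 'b'] -> ['d', 'b']
'b': index 1 in ['d', 'b'] -> ['b', 'd']
'b': index 0 in ['b', 'd'] -> ['b', 'd']
'd': index 1 in ['b', 'd'] -> ['d', 'b']
'b': index 1 in ['d', 'b'] -> ['b', 'd']
'd': index 1 in ['b', 'd'] -> ['d', 'b']


Output: [1, 0, 1, 0, 1, 1, 1]


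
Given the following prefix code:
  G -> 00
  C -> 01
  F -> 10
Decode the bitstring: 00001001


Decoding step by step:
Bits 00 -> G
Bits 00 -> G
Bits 10 -> F
Bits 01 -> C


Decoded message: GGFC


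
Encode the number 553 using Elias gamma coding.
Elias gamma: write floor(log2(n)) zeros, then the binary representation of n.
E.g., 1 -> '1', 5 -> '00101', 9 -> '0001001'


num_bits = floor(log2(553)) + 1 = 10
leading_zeros = num_bits - 1 = 9
binary(553) = 1000101001

Elias gamma(553) = '000000000' + '1000101001' = 0000000001000101001 (19 bits)


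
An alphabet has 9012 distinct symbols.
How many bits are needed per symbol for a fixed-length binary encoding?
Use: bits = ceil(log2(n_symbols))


log2(9012) = 13.1376
Bracket: 2^13 = 8192 < 9012 <= 2^14 = 16384
So ceil(log2(9012)) = 14

bits = ceil(log2(9012)) = ceil(13.1376) = 14 bits


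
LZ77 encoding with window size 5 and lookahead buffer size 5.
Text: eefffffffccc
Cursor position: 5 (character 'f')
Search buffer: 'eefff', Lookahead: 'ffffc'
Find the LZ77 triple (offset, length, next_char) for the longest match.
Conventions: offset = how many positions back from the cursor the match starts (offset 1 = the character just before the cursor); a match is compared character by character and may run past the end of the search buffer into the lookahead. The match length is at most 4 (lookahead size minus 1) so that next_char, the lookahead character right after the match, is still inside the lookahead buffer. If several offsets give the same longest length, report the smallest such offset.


Try each offset into the search buffer:
  offset=1 (pos 4, char 'f'): match length 4
  offset=2 (pos 3, char 'f'): match length 4
  offset=3 (pos 2, char 'f'): match length 4
  offset=4 (pos 1, char 'e'): match length 0
  offset=5 (pos 0, char 'e'): match length 0
Longest match has length 4, found at offsets 1, 2, 3; take the smallest, offset 1.
next_char = character at position 5 + 4 = 9 -> 'c'

Best match: offset=1, length=4 (matching 'ffff' starting at position 4)
LZ77 triple: (1, 4, 'c')


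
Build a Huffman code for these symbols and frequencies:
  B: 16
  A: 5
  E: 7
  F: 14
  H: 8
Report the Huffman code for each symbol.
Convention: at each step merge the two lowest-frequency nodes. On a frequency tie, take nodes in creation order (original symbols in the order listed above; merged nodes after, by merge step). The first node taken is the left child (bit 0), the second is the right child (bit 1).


Huffman tree construction:
Step 1: Merge A(5) + E(7) = 12
Step 2: Merge H(8) + (A+E)(12) = 20
Step 3: Merge F(14) + B(16) = 30
Step 4: Merge (H+(A+E))(20) + (F+B)(30) = 50
Read each symbol's code off the tree from the root (left child = 0, right child = 1).

Codes:
  B: 11 (length 2)
  A: 010 (length 3)
  E: 011 (length 3)
  F: 10 (length 2)
  H: 00 (length 2)
Average code length: 112/50 = 2.2400 bits/symbol


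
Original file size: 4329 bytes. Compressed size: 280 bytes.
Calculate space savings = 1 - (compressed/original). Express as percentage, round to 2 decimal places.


ratio = compressed/original = 280/4329 = 0.06468
savings = 1 - ratio = 1 - 0.06468 = 0.93532
as a percentage: 0.93532 * 100 = 93.53%

Space savings = 1 - 280/4329 = 93.53%


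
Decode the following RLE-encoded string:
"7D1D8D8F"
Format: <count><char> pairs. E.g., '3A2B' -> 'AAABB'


Expanding each <count><char> pair:
  7D -> 'DDDDDDD'
  1D -> 'D'
  8D -> 'DDDDDDDD'
  8F -> 'FFFFFFFF'

Decoded = DDDDDDDDDDDDDDDDFFFFFFFF


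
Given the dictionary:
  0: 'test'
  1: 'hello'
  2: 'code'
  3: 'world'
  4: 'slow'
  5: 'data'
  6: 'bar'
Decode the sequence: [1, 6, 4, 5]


Look up each index in the dictionary:
  1 -> 'hello'
  6 -> 'bar'
  4 -> 'slow'
  5 -> 'data'

Decoded: "hello bar slow data"


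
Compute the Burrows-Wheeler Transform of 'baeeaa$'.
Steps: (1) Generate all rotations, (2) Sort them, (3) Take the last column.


Rotations (sorted):
  0: $baeeaa -> last char: a
  1: a$baeea -> last char: a
  2: aa$baee -> last char: e
  3: aeeaa$b -> last char: b
  4: baeeaa$ -> last char: $
  5: eaa$bae -> last char: e
  6: eeaa$ba -> last char: a


BWT = aaeb$ea


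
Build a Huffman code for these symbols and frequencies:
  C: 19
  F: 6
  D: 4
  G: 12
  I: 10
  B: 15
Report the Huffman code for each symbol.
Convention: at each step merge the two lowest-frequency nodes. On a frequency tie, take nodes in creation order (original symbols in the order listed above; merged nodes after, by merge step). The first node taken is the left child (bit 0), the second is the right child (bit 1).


Huffman tree construction:
Step 1: Merge D(4) + F(6) = 10
Step 2: Merge I(10) + (D+F)(10) = 20
Step 3: Merge G(12) + B(15) = 27
Step 4: Merge C(19) + (I+(D+F))(20) = 39
Step 5: Merge (G+B)(27) + (C+(I+(D+F)))(39) = 66
Read each symbol's code off the tree from the root (left child = 0, right child = 1).

Codes:
  C: 10 (length 2)
  F: 1111 (length 4)
  D: 1110 (length 4)
  G: 00 (length 2)
  I: 110 (length 3)
  B: 01 (length 2)
Average code length: 162/66 = 2.4545 bits/symbol


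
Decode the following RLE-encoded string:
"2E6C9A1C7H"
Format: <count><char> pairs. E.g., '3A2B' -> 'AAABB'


Expanding each <count><char> pair:
  2E -> 'EE'
  6C -> 'CCCCCC'
  9A -> 'AAAAAAAAA'
  1C -> 'C'
  7H -> 'HHHHHHH'

Decoded = EECCCCCCAAAAAAAAACHHHHHHH


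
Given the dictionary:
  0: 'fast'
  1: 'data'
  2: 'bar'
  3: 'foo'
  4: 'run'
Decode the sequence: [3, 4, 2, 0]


Look up each index in the dictionary:
  3 -> 'foo'
  4 -> 'run'
  2 -> 'bar'
  0 -> 'fast'

Decoded: "foo run bar fast"


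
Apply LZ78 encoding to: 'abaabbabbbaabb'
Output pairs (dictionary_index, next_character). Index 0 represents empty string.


LZ78 encoding steps:
Dictionary: {0: ''}
Step 1: w='' (idx 0), next='a' -> output (0, 'a'), add 'a' as idx 1
Step 2: w='' (idx 0), next='b' -> output (0, 'b'), add 'b' as idx 2
Step 3: w='a' (idx 1), next='a' -> output (1, 'a'), add 'aa' as idx 3
Step 4: w='b' (idx 2), next='b' -> output (2, 'b'), add 'bb' as idx 4
Step 5: w='a' (idx 1), next='b' -> output (1, 'b'), add 'ab' as idx 5
Step 6: w='bb' (idx 4), next='a' -> output (4, 'a'), add 'bba' as idx 6
Step 7: w='ab' (idx 5), next='b' -> output (5, 'b'), add 'abb' as idx 7


Encoded: [(0, 'a'), (0, 'b'), (1, 'a'), (2, 'b'), (1, 'b'), (4, 'a'), (5, 'b')]


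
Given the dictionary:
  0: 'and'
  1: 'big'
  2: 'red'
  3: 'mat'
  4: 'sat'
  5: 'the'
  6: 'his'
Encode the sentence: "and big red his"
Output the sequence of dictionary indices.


Look up each word in the dictionary:
  'and' -> 0
  'big' -> 1
  'red' -> 2
  'his' -> 6

Encoded: [0, 1, 2, 6]


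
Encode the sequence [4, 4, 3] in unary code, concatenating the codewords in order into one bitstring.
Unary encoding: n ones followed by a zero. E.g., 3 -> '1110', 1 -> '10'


Encode each number as n ones followed by a terminating 0:
  4 -> 11110 (5 bits)
  4 -> 11110 (5 bits)
  3 -> 1110 (4 bits)
Total length = 5 + 5 + 4 = 14 bits.

Unary([4, 4, 3]) = 11110111101110 (14 bits)


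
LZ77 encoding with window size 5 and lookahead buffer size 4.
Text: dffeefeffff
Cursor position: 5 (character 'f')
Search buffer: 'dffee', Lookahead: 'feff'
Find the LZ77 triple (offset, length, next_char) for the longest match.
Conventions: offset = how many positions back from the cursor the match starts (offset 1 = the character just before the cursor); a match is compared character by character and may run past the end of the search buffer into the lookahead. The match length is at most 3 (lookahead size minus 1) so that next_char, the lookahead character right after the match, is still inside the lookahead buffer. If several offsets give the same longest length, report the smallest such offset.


Try each offset into the search buffer:
  offset=1 (pos 4, char 'e'): match length 0
  offset=2 (pos 3, char 'e'): match length 0
  offset=3 (pos 2, char 'f'): match length 2
  offset=4 (pos 1, char 'f'): match length 1
  offset=5 (pos 0, char 'd'): match length 0
Longest match has length 2 at offset 3.
next_char = character at position 5 + 2 = 7 -> 'f'

Best match: offset=3, length=2 (matching 'fe' starting at position 2)
LZ77 triple: (3, 2, 'f')


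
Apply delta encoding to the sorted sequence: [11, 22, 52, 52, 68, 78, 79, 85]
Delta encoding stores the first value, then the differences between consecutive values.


First value: 11
Deltas:
  22 - 11 = 11
  52 - 22 = 30
  52 - 52 = 0
  68 - 52 = 16
  78 - 68 = 10
  79 - 78 = 1
  85 - 79 = 6


Delta encoded: [11, 11, 30, 0, 16, 10, 1, 6]


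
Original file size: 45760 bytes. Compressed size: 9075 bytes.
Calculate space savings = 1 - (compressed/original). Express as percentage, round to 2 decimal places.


ratio = compressed/original = 9075/45760 = 0.198317
savings = 1 - ratio = 1 - 0.198317 = 0.801683
as a percentage: 0.801683 * 100 = 80.17%

Space savings = 1 - 9075/45760 = 80.17%


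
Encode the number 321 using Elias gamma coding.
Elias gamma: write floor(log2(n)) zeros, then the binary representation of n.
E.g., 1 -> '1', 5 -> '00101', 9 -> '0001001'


num_bits = floor(log2(321)) + 1 = 9
leading_zeros = num_bits - 1 = 8
binary(321) = 101000001

Elias gamma(321) = '00000000' + '101000001' = 00000000101000001 (17 bits)


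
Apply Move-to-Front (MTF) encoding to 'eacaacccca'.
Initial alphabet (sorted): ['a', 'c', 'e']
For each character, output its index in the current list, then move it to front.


MTF encoding:
'e': index 2 in ['a', 'c', 'e'] -> ['e', 'a', 'c']
'a': index 1 in ['e', 'a', 'c'] -> ['a', 'e', 'c']
'c': index 2 in ['a', 'e', 'c'] -> ['c', 'a', 'e']
'a': index 1 in ['c', 'a', 'e'] -> ['a', 'c', 'e']
'a': index 0 in ['a', 'c', 'e'] -> ['a', 'c', 'e']
'c': index 1 in ['a', 'c', 'e'] -> ['c', 'a', 'e']
'c': index 0 in ['c', 'a', 'e'] -> ['c', 'a', 'e']
'c': index 0 in ['c', 'a', 'e'] -> ['c', 'a', 'e']
'c': index 0 in ['c', 'a', 'e'] -> ['c', 'a', 'e']
'a': index 1 in ['c', 'a', 'e'] -> ['a', 'c', 'e']


Output: [2, 1, 2, 1, 0, 1, 0, 0, 0, 1]


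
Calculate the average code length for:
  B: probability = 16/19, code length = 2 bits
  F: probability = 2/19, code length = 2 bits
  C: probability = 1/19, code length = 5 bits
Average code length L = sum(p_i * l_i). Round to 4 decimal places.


Weighted contributions p_i * l_i:
  B: (16/19) * 2 = 32/19
  F: (2/19) * 2 = 4/19
  C: (1/19) * 5 = 5/19
Sum = (32 + 4 + 5)/19 = 41/19

L = 41/19 = 2.1579 bits/symbol


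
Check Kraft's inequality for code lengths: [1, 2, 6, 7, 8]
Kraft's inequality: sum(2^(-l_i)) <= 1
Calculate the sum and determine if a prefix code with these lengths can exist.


Sum = 2^(-1) + 2^(-2) + 2^(-6) + 2^(-7) + 2^(-8)
    = 0.5 + 0.25 + 0.015625 + 0.0078125 + 0.00390625
    = 199/256 = 0.77734375
Since 0.77734375 <= 1, Kraft's inequality IS satisfied.
A prefix code with these lengths CAN exist.

Kraft sum = 0.77734375. Satisfied.


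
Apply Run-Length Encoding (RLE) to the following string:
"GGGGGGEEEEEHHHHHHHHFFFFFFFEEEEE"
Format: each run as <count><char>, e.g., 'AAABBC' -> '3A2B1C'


Scanning runs left to right:
  i=0: run of 'G' x 6 -> '6G'
  i=6: run of 'E' x 5 -> '5E'
  i=11: run of 'H' x 8 -> '8H'
  i=19: run of 'F' x 7 -> '7F'
  i=26: run of 'E' x 5 -> '5E'

RLE = 6G5E8H7F5E


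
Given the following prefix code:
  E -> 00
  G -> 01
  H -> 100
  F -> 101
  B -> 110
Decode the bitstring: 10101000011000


Decoding step by step:
Bits 101 -> F
Bits 01 -> G
Bits 00 -> E
Bits 00 -> E
Bits 110 -> B
Bits 00 -> E


Decoded message: FGEEBE


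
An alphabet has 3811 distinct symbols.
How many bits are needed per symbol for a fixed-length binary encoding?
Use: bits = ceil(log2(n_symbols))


log2(3811) = 11.896
Bracket: 2^11 = 2048 < 3811 <= 2^12 = 4096
So ceil(log2(3811)) = 12

bits = ceil(log2(3811)) = ceil(11.896) = 12 bits


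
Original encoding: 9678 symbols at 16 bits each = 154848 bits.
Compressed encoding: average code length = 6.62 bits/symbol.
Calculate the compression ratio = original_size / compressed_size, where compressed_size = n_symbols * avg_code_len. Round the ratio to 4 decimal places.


original_size = n_symbols * orig_bits = 9678 * 16 = 154848 bits
compressed_size = n_symbols * avg_code_len = 9678 * 6.62 = 64068.36 bits
ratio = original_size / compressed_size = 154848 / 64068.36 = 2.4169

Compression ratio = 2.4169


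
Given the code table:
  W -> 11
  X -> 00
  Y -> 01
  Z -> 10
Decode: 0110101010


Decoding:
01 -> Y
10 -> Z
10 -> Z
10 -> Z
10 -> Z


Result: YZZZZ


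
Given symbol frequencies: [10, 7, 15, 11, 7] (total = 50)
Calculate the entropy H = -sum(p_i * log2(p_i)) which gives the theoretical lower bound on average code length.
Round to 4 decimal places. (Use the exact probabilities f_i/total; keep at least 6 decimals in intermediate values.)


Per-symbol terms -p_i * log2(p_i) with p_i = f_i/50:
  p = 10/50 = 0.200000: log2(p) = -2.321928, -p*log2(p) = 0.464386
  p = 7/50 = 0.140000: log2(p) = -2.836501, -p*log2(p) = 0.397110
  p = 15/50 = 0.300000: log2(p) = -1.736966, -p*log2(p) = 0.521090
  p = 11/50 = 0.220000: log2(p) = -2.184425, -p*log2(p) = 0.480573
  p = 7/50 = 0.140000: log2(p) = -2.836501, -p*log2(p) = 0.397110
H = 0.464386 + 0.397110 + 0.521090 + 0.480573 + 0.397110 = 2.260269

H = 2.2603 bits/symbol


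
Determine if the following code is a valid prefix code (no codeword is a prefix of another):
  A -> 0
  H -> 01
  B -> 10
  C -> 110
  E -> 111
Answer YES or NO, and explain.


Checking each pair (does one codeword prefix another?):
  A='0' vs H='01': prefix -- VIOLATION

NO -- this is NOT a valid prefix code. A (0) is a prefix of H (01).


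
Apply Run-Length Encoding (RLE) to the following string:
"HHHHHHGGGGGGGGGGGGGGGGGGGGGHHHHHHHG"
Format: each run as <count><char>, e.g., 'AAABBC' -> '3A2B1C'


Scanning runs left to right:
  i=0: run of 'H' x 6 -> '6H'
  i=6: run of 'G' x 21 -> '21G'
  i=27: run of 'H' x 7 -> '7H'
  i=34: run of 'G' x 1 -> '1G'

RLE = 6H21G7H1G


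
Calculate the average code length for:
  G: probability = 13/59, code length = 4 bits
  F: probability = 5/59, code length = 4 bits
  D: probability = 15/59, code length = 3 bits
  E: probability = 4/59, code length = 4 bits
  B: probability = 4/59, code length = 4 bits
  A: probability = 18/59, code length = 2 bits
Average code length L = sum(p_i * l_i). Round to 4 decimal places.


Weighted contributions p_i * l_i:
  G: (13/59) * 4 = 52/59
  F: (5/59) * 4 = 20/59
  D: (15/59) * 3 = 45/59
  E: (4/59) * 4 = 16/59
  B: (4/59) * 4 = 16/59
  A: (18/59) * 2 = 36/59
Sum = (52 + 20 + 45 + 16 + 16 + 36)/59 = 185/59

L = 185/59 = 3.1356 bits/symbol


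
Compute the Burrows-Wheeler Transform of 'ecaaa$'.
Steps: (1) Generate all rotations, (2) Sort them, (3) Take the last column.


Rotations (sorted):
  0: $ecaaa -> last char: a
  1: a$ecaa -> last char: a
  2: aa$eca -> last char: a
  3: aaa$ec -> last char: c
  4: caaa$e -> last char: e
  5: ecaaa$ -> last char: $


BWT = aaace$


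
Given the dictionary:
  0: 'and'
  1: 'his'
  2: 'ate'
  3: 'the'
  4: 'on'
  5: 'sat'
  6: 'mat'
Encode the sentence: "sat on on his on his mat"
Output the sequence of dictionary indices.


Look up each word in the dictionary:
  'sat' -> 5
  'on' -> 4
  'on' -> 4
  'his' -> 1
  'on' -> 4
  'his' -> 1
  'mat' -> 6

Encoded: [5, 4, 4, 1, 4, 1, 6]


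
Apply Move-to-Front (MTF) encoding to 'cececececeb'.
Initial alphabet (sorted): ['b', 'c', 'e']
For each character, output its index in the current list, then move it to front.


MTF encoding:
'c': index 1 in ['b', 'c', 'e'] -> ['c', 'b', 'e']
'e': index 2 in ['c', 'b', 'e'] -> ['e', 'c', 'b']
'c': index 1 in ['e', 'c', 'b'] -> ['c', 'e', 'b']
'e': index 1 in ['c', 'e', 'b'] -> ['e', 'c', 'b']
'c': index 1 in ['e', 'c', 'b'] -> ['c', 'e', 'b']
'e': index 1 in ['c', 'e', 'b'] -> ['e', 'c', 'b']
'c': index 1 in ['e', 'c', 'b'] -> ['c', 'e', 'b']
'e': index 1 in ['c', 'e', 'b'] -> ['e', 'c', 'b']
'c': index 1 in ['e', 'c', 'b'] -> ['c', 'e', 'b']
'e': index 1 in ['c', 'e', 'b'] -> ['e', 'c', 'b']
'b': index 2 in ['e', 'c', 'b'] -> ['b', 'e', 'c']


Output: [1, 2, 1, 1, 1, 1, 1, 1, 1, 1, 2]


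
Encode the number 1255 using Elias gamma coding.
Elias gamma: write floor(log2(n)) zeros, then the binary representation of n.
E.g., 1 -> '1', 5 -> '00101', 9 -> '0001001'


num_bits = floor(log2(1255)) + 1 = 11
leading_zeros = num_bits - 1 = 10
binary(1255) = 10011100111

Elias gamma(1255) = '0000000000' + '10011100111' = 000000000010011100111 (21 bits)


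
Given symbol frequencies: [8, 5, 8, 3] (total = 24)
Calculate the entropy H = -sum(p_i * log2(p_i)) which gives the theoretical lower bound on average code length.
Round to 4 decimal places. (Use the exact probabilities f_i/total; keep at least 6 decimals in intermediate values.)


Per-symbol terms -p_i * log2(p_i) with p_i = f_i/24:
  p = 8/24 = 0.333333: log2(p) = -1.584963, -p*log2(p) = 0.528321
  p = 5/24 = 0.208333: log2(p) = -2.263034, -p*log2(p) = 0.471466
  p = 8/24 = 0.333333: log2(p) = -1.584963, -p*log2(p) = 0.528321
  p = 3/24 = 0.125000: log2(p) = -3.000000, -p*log2(p) = 0.375000
H = 0.528321 + 0.471466 + 0.528321 + 0.375000 = 1.903108

H = 1.9031 bits/symbol


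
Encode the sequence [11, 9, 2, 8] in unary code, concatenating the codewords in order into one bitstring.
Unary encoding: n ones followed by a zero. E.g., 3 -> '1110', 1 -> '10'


Encode each number as n ones followed by a terminating 0:
  11 -> 111111111110 (12 bits)
  9 -> 1111111110 (10 bits)
  2 -> 110 (3 bits)
  8 -> 111111110 (9 bits)
Total length = 12 + 10 + 3 + 9 = 34 bits.

Unary([11, 9, 2, 8]) = 1111111111101111111110110111111110 (34 bits)


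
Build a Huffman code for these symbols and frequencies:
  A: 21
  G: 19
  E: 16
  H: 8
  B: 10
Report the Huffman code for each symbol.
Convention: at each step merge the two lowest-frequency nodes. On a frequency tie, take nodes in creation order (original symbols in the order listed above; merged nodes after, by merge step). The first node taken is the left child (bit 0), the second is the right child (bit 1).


Huffman tree construction:
Step 1: Merge H(8) + B(10) = 18
Step 2: Merge E(16) + (H+B)(18) = 34
Step 3: Merge G(19) + A(21) = 40
Step 4: Merge (E+(H+B))(34) + (G+A)(40) = 74
Read each symbol's code off the tree from the root (left child = 0, right child = 1).

Codes:
  A: 11 (length 2)
  G: 10 (length 2)
  E: 00 (length 2)
  H: 010 (length 3)
  B: 011 (length 3)
Average code length: 166/74 = 2.2432 bits/symbol


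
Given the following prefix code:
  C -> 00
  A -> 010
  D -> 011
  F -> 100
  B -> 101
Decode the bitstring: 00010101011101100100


Decoding step by step:
Bits 00 -> C
Bits 010 -> A
Bits 101 -> B
Bits 011 -> D
Bits 101 -> B
Bits 100 -> F
Bits 100 -> F


Decoded message: CABDBFF


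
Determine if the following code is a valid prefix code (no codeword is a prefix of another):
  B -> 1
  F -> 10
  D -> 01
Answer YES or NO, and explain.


Checking each pair (does one codeword prefix another?):
  B='1' vs F='10': prefix -- VIOLATION

NO -- this is NOT a valid prefix code. B (1) is a prefix of F (10).


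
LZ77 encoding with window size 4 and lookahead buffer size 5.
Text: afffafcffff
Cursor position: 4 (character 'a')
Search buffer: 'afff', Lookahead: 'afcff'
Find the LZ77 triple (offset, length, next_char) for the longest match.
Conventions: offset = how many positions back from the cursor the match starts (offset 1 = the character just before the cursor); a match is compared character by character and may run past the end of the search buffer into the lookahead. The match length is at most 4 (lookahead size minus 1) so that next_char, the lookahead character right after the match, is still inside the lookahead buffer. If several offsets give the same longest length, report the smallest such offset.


Try each offset into the search buffer:
  offset=1 (pos 3, char 'f'): match length 0
  offset=2 (pos 2, char 'f'): match length 0
  offset=3 (pos 1, char 'f'): match length 0
  offset=4 (pos 0, char 'a'): match length 2
Longest match has length 2 at offset 4.
next_char = character at position 4 + 2 = 6 -> 'c'

Best match: offset=4, length=2 (matching 'af' starting at position 0)
LZ77 triple: (4, 2, 'c')


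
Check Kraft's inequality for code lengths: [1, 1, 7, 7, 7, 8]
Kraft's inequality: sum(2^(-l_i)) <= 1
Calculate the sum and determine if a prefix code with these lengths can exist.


Sum = 2^(-1) + 2^(-1) + 2^(-7) + 2^(-7) + 2^(-7) + 2^(-8)
    = 0.5 + 0.5 + 0.0078125 + 0.0078125 + 0.0078125 + 0.00390625
    = 263/256 = 1.02734375
Since 1.02734375 > 1, Kraft's inequality is NOT satisfied.
A prefix code with these lengths CANNOT exist.

Kraft sum = 1.02734375. Not satisfied.


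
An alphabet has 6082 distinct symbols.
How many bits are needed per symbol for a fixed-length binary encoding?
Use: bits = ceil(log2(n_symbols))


log2(6082) = 12.5703
Bracket: 2^12 = 4096 < 6082 <= 2^13 = 8192
So ceil(log2(6082)) = 13

bits = ceil(log2(6082)) = ceil(12.5703) = 13 bits


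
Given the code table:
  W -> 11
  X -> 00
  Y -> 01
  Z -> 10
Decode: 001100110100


Decoding:
00 -> X
11 -> W
00 -> X
11 -> W
01 -> Y
00 -> X


Result: XWXWYX


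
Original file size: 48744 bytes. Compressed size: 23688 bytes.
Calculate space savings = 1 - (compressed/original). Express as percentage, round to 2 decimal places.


ratio = compressed/original = 23688/48744 = 0.485968
savings = 1 - ratio = 1 - 0.485968 = 0.514032
as a percentage: 0.514032 * 100 = 51.4%

Space savings = 1 - 23688/48744 = 51.4%


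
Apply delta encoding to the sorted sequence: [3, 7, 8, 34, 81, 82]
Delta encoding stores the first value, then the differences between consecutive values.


First value: 3
Deltas:
  7 - 3 = 4
  8 - 7 = 1
  34 - 8 = 26
  81 - 34 = 47
  82 - 81 = 1


Delta encoded: [3, 4, 1, 26, 47, 1]


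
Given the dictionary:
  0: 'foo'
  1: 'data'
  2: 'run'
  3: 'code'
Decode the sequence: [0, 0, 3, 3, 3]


Look up each index in the dictionary:
  0 -> 'foo'
  0 -> 'foo'
  3 -> 'code'
  3 -> 'code'
  3 -> 'code'

Decoded: "foo foo code code code"


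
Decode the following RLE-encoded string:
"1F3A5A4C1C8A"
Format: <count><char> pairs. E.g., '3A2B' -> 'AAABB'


Expanding each <count><char> pair:
  1F -> 'F'
  3A -> 'AAA'
  5A -> 'AAAAA'
  4C -> 'CCCC'
  1C -> 'C'
  8A -> 'AAAAAAAA'

Decoded = FAAAAAAAACCCCCAAAAAAAA


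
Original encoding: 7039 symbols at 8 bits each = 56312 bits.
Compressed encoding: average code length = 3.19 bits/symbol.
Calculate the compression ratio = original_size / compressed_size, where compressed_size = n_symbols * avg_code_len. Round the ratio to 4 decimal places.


original_size = n_symbols * orig_bits = 7039 * 8 = 56312 bits
compressed_size = n_symbols * avg_code_len = 7039 * 3.19 = 22454.41 bits
ratio = original_size / compressed_size = 56312 / 22454.41 = 2.5078

Compression ratio = 2.5078


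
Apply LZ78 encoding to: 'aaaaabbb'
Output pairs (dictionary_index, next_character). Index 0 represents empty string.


LZ78 encoding steps:
Dictionary: {0: ''}
Step 1: w='' (idx 0), next='a' -> output (0, 'a'), add 'a' as idx 1
Step 2: w='a' (idx 1), next='a' -> output (1, 'a'), add 'aa' as idx 2
Step 3: w='aa' (idx 2), next='b' -> output (2, 'b'), add 'aab' as idx 3
Step 4: w='' (idx 0), next='b' -> output (0, 'b'), add 'b' as idx 4
Step 5: w='b' (idx 4), end of input -> output (4, '')


Encoded: [(0, 'a'), (1, 'a'), (2, 'b'), (0, 'b'), (4, '')]


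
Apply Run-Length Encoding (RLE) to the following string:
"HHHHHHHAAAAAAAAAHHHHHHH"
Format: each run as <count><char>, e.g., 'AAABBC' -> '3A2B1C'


Scanning runs left to right:
  i=0: run of 'H' x 7 -> '7H'
  i=7: run of 'A' x 9 -> '9A'
  i=16: run of 'H' x 7 -> '7H'

RLE = 7H9A7H


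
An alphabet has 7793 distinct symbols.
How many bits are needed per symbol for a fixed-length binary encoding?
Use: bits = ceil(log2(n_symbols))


log2(7793) = 12.928
Bracket: 2^12 = 4096 < 7793 <= 2^13 = 8192
So ceil(log2(7793)) = 13

bits = ceil(log2(7793)) = ceil(12.928) = 13 bits


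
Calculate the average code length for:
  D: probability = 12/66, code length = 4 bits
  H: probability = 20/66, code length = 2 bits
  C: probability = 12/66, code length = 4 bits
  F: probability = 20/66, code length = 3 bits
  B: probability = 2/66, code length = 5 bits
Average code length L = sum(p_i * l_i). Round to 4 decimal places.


Weighted contributions p_i * l_i:
  D: (12/66) * 4 = 48/66
  H: (20/66) * 2 = 40/66
  C: (12/66) * 4 = 48/66
  F: (20/66) * 3 = 60/66
  B: (2/66) * 5 = 10/66
Sum = (48 + 40 + 48 + 60 + 10)/66 = 206/66

L = 206/66 = 3.1212 bits/symbol


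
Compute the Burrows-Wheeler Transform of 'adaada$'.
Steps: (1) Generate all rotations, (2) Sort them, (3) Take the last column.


Rotations (sorted):
  0: $adaada -> last char: a
  1: a$adaad -> last char: d
  2: aada$ad -> last char: d
  3: ada$ada -> last char: a
  4: adaada$ -> last char: $
  5: da$adaa -> last char: a
  6: daada$a -> last char: a


BWT = adda$aa


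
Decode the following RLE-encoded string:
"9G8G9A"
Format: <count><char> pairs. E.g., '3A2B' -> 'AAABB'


Expanding each <count><char> pair:
  9G -> 'GGGGGGGGG'
  8G -> 'GGGGGGGG'
  9A -> 'AAAAAAAAA'

Decoded = GGGGGGGGGGGGGGGGGAAAAAAAAA


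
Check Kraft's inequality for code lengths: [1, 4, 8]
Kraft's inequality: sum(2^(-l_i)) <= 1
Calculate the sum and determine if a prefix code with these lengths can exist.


Sum = 2^(-1) + 2^(-4) + 2^(-8)
    = 0.5 + 0.0625 + 0.00390625
    = 145/256 = 0.56640625
Since 0.56640625 <= 1, Kraft's inequality IS satisfied.
A prefix code with these lengths CAN exist.

Kraft sum = 0.56640625. Satisfied.


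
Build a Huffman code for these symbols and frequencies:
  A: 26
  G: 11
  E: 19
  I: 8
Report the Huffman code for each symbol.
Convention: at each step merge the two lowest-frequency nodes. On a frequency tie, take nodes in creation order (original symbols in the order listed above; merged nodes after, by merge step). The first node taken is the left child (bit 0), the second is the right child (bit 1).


Huffman tree construction:
Step 1: Merge I(8) + G(11) = 19
Step 2: Merge E(19) + (I+G)(19) = 38
Step 3: Merge A(26) + (E+(I+G))(38) = 64
Read each symbol's code off the tree from the root (left child = 0, right child = 1).

Codes:
  A: 0 (length 1)
  G: 111 (length 3)
  E: 10 (length 2)
  I: 110 (length 3)
Average code length: 121/64 = 1.8906 bits/symbol


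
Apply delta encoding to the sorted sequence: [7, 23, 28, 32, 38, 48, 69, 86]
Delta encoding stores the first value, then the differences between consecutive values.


First value: 7
Deltas:
  23 - 7 = 16
  28 - 23 = 5
  32 - 28 = 4
  38 - 32 = 6
  48 - 38 = 10
  69 - 48 = 21
  86 - 69 = 17


Delta encoded: [7, 16, 5, 4, 6, 10, 21, 17]


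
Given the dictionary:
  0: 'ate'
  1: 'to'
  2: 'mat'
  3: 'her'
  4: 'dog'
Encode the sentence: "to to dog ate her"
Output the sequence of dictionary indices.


Look up each word in the dictionary:
  'to' -> 1
  'to' -> 1
  'dog' -> 4
  'ate' -> 0
  'her' -> 3

Encoded: [1, 1, 4, 0, 3]


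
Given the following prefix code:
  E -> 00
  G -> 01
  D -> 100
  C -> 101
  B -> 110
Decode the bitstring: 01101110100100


Decoding step by step:
Bits 01 -> G
Bits 101 -> C
Bits 110 -> B
Bits 100 -> D
Bits 100 -> D


Decoded message: GCBDD


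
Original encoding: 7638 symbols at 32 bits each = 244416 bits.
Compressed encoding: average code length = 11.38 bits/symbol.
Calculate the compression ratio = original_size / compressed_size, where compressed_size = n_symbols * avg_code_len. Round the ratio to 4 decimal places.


original_size = n_symbols * orig_bits = 7638 * 32 = 244416 bits
compressed_size = n_symbols * avg_code_len = 7638 * 11.38 = 86920.44 bits
ratio = original_size / compressed_size = 244416 / 86920.44 = 2.812

Compression ratio = 2.812


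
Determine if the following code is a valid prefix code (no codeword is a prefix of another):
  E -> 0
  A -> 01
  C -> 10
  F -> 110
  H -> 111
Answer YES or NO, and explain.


Checking each pair (does one codeword prefix another?):
  E='0' vs A='01': prefix -- VIOLATION

NO -- this is NOT a valid prefix code. E (0) is a prefix of A (01).


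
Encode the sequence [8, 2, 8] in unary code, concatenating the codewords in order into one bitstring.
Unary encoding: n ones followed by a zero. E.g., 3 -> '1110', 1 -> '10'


Encode each number as n ones followed by a terminating 0:
  8 -> 111111110 (9 bits)
  2 -> 110 (3 bits)
  8 -> 111111110 (9 bits)
Total length = 9 + 3 + 9 = 21 bits.

Unary([8, 2, 8]) = 111111110110111111110 (21 bits)


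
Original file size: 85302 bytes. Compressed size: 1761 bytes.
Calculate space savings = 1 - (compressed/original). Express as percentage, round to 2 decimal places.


ratio = compressed/original = 1761/85302 = 0.020644
savings = 1 - ratio = 1 - 0.020644 = 0.979356
as a percentage: 0.979356 * 100 = 97.94%

Space savings = 1 - 1761/85302 = 97.94%


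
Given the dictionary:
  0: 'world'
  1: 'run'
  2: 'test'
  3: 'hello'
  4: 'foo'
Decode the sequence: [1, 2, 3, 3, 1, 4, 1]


Look up each index in the dictionary:
  1 -> 'run'
  2 -> 'test'
  3 -> 'hello'
  3 -> 'hello'
  1 -> 'run'
  4 -> 'foo'
  1 -> 'run'

Decoded: "run test hello hello run foo run"


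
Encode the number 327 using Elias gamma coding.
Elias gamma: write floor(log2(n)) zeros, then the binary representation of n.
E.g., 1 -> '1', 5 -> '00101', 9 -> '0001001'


num_bits = floor(log2(327)) + 1 = 9
leading_zeros = num_bits - 1 = 8
binary(327) = 101000111

Elias gamma(327) = '00000000' + '101000111' = 00000000101000111 (17 bits)


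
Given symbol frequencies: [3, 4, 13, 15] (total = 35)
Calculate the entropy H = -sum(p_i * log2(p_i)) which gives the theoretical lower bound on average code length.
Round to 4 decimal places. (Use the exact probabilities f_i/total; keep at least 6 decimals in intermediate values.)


Per-symbol terms -p_i * log2(p_i) with p_i = f_i/35:
  p = 3/35 = 0.085714: log2(p) = -3.544321, -p*log2(p) = 0.303799
  p = 4/35 = 0.114286: log2(p) = -3.129283, -p*log2(p) = 0.357632
  p = 13/35 = 0.371429: log2(p) = -1.428843, -p*log2(p) = 0.530713
  p = 15/35 = 0.428571: log2(p) = -1.222392, -p*log2(p) = 0.523882
H = 0.303799 + 0.357632 + 0.530713 + 0.523882 = 1.716026

H = 1.716 bits/symbol


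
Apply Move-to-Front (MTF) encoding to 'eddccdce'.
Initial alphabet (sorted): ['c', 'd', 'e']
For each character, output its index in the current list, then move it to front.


MTF encoding:
'e': index 2 in ['c', 'd', 'e'] -> ['e', 'c', 'd']
'd': index 2 in ['e', 'c', 'd'] -> ['d', 'e', 'c']
'd': index 0 in ['d', 'e', 'c'] -> ['d', 'e', 'c']
'c': index 2 in ['d', 'e', 'c'] -> ['c', 'd', 'e']
'c': index 0 in ['c', 'd', 'e'] -> ['c', 'd', 'e']
'd': index 1 in ['c', 'd', 'e'] -> ['d', 'c', 'e']
'c': index 1 in ['d', 'c', 'e'] -> ['c', 'd', 'e']
'e': index 2 in ['c', 'd', 'e'] -> ['e', 'c', 'd']


Output: [2, 2, 0, 2, 0, 1, 1, 2]


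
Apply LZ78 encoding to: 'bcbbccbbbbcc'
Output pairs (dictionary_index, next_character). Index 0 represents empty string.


LZ78 encoding steps:
Dictionary: {0: ''}
Step 1: w='' (idx 0), next='b' -> output (0, 'b'), add 'b' as idx 1
Step 2: w='' (idx 0), next='c' -> output (0, 'c'), add 'c' as idx 2
Step 3: w='b' (idx 1), next='b' -> output (1, 'b'), add 'bb' as idx 3
Step 4: w='c' (idx 2), next='c' -> output (2, 'c'), add 'cc' as idx 4
Step 5: w='bb' (idx 3), next='b' -> output (3, 'b'), add 'bbb' as idx 5
Step 6: w='b' (idx 1), next='c' -> output (1, 'c'), add 'bc' as idx 6
Step 7: w='c' (idx 2), end of input -> output (2, '')


Encoded: [(0, 'b'), (0, 'c'), (1, 'b'), (2, 'c'), (3, 'b'), (1, 'c'), (2, '')]


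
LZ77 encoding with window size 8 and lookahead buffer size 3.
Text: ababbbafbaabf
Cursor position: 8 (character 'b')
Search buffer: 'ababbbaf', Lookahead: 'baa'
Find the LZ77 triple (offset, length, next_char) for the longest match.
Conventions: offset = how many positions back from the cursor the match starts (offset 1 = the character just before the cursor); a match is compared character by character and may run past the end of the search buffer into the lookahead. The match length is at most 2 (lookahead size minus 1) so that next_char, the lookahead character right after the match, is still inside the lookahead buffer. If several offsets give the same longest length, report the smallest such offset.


Try each offset into the search buffer:
  offset=1 (pos 7, char 'f'): match length 0
  offset=2 (pos 6, char 'a'): match length 0
  offset=3 (pos 5, char 'b'): match length 2
  offset=4 (pos 4, char 'b'): match length 1
  offset=5 (pos 3, char 'b'): match length 1
  offset=6 (pos 2, char 'a'): match length 0
  offset=7 (pos 1, char 'b'): match length 2
  offset=8 (pos 0, char 'a'): match length 0
Longest match has length 2, found at offsets 3, 7; take the smallest, offset 3.
next_char = character at position 8 + 2 = 10 -> 'a'

Best match: offset=3, length=2 (matching 'ba' starting at position 5)
LZ77 triple: (3, 2, 'a')


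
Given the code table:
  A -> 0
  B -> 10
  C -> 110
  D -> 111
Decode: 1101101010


Decoding:
110 -> C
110 -> C
10 -> B
10 -> B


Result: CCBB


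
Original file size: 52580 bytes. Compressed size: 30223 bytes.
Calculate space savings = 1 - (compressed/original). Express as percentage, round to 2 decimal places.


ratio = compressed/original = 30223/52580 = 0.5748
savings = 1 - ratio = 1 - 0.5748 = 0.4252
as a percentage: 0.4252 * 100 = 42.52%

Space savings = 1 - 30223/52580 = 42.52%


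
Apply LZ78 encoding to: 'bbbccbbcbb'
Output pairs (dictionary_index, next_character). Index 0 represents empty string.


LZ78 encoding steps:
Dictionary: {0: ''}
Step 1: w='' (idx 0), next='b' -> output (0, 'b'), add 'b' as idx 1
Step 2: w='b' (idx 1), next='b' -> output (1, 'b'), add 'bb' as idx 2
Step 3: w='' (idx 0), next='c' -> output (0, 'c'), add 'c' as idx 3
Step 4: w='c' (idx 3), next='b' -> output (3, 'b'), add 'cb' as idx 4
Step 5: w='b' (idx 1), next='c' -> output (1, 'c'), add 'bc' as idx 5
Step 6: w='bb' (idx 2), end of input -> output (2, '')


Encoded: [(0, 'b'), (1, 'b'), (0, 'c'), (3, 'b'), (1, 'c'), (2, '')]
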